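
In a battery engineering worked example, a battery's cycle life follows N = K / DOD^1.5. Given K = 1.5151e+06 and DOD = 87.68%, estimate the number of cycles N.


Step 1: DOD^1.5 = 87.68^1.5 = 821.01
Step 2: N = 1.5151e+06 / 821.01 = 1845 cycles

1845 cycles


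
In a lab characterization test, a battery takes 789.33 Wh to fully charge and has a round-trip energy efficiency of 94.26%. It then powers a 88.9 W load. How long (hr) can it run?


Step 1: E_discharge = eta/100 * E_charge = 94.26/100 * 789.33 = 744.02 Wh
Step 2: t = E_discharge / P = 744.02 / 88.9 = 8.369 hr

8.369 hr


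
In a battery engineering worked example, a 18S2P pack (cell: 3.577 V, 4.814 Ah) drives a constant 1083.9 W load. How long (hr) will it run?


Step 1: E_pack = Ns * V_cell * Np * C_cell = 18 * 3.577 * 2 * 4.814 = 619.91 Wh
Step 2: t = E_pack / P = 619.91 / 1083.9 = 0.5719 hr

0.5719 hr


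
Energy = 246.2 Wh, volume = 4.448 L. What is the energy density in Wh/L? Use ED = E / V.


ED = E / V = 246.2 / 4.448 = 55.35 Wh/L

55.35 Wh/L


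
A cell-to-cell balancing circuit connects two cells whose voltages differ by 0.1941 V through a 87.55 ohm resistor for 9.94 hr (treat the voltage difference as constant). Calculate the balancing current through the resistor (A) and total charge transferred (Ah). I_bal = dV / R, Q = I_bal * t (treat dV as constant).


I_bal = dV / R = 0.1941 / 87.55 = 0.002217 A
Q = I_bal * t = 0.002217 * 9.94 = 0.02204 Ah

I=0.002217 A, Q=0.02204 Ah


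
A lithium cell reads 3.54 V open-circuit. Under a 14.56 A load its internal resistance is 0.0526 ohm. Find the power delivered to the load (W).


Step 1: V_terminal = OCV - I*R = 3.54 - 14.56 * 0.0526 = 2.7741 V
Step 2: P_out = V_terminal * I = 2.7741 * 14.56 = 40.39 W

40.39 W


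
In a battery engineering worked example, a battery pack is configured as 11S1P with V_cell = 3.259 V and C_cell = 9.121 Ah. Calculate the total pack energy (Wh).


E = Ns * Vcell * Np * Ccell = 11 * 3.259 * 1 * 9.121 = 327.0 Wh

327.0 Wh


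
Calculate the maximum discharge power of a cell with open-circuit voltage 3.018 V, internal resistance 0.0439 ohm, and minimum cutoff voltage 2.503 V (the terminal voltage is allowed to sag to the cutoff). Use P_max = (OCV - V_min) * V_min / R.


dV = OCV - V_min = 0.515 V (so I_max = dV / R)
P_max = dV * V_min / R = 0.515 * 2.503 / 0.0439 = 29.36 W

29.36 W


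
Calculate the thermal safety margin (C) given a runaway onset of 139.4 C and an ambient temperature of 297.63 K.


Convert: T_ambient = 297.63 K = 24.48 C
margin = 139.4 - 24.48 = 114.92 C

114.92 C


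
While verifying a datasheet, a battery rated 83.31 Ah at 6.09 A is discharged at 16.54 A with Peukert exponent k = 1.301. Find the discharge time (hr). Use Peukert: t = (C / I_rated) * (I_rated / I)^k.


Step 1: t_rated = C / I_rated = 83.31 / 6.09 = 13.68 hr
Step 2: ratio = 6.09 / 16.54 = 0.3682
Step 3: ratio^k = 0.3682^1.301 = 0.27257
Step 4: t = t_rated * ratio^k = 13.68 * 0.27257 = 3.729 hr

3.729 hr


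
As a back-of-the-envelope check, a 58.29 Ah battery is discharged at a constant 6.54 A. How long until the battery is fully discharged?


Runtime = 58.29 Ah / 6.54 A = 8.913 hr

8.913 hr


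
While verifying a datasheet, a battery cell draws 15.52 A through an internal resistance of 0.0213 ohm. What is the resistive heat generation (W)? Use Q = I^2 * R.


I^2 = 240.87
Q = 240.87 * 0.0213 = 5.131 W

5.131 W


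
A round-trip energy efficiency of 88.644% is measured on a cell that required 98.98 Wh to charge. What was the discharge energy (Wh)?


E_dis = eta/100 * E_chg = 88.644/100 * 98.98 = 87.74 Wh

87.74 Wh


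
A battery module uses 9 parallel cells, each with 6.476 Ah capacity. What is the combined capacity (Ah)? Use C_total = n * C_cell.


C_total = 9 * 6.476 = 58.284 Ah

58.284 Ah


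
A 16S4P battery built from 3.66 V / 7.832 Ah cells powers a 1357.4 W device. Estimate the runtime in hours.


Step 1: E_pack = Ns * V_cell * Np * C_cell = 16 * 3.66 * 4 * 7.832 = 1834.6 Wh
Step 2: t = E_pack / P = 1834.6 / 1357.4 = 1.352 hr

1.352 hr


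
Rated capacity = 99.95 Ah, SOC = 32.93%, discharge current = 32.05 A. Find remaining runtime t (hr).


Step 1: remaining = SOC/100 * C_total = 32.93/100 * 99.95 = 32.914 Ah
Step 2: t = remaining / I = 32.914 / 32.05 = 1.027 hr

1.027 hr


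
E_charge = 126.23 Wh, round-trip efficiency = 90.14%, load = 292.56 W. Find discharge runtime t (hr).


Step 1: E_discharge = eta/100 * E_charge = 90.14/100 * 126.23 = 113.78 Wh
Step 2: t = E_discharge / P = 113.78 / 292.56 = 0.3889 hr

0.3889 hr


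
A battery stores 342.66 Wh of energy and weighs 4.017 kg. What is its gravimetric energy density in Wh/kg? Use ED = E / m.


ED = E / m = 342.66 / 4.017 = 85.30 Wh/kg

85.30 Wh/kg


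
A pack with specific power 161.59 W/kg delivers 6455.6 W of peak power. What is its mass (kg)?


m = P / SP = 6455.6 / 161.59 = 39.95 kg

39.95 kg


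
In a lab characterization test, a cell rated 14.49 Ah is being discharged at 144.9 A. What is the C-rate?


C_rate = I / capacity = 144.9 / 14.49 = 10C

10C


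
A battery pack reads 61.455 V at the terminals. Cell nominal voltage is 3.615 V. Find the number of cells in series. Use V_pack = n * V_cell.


Rearranging: n = V_pack / V_cell = 61.455 / 3.615 = 17 cells

17


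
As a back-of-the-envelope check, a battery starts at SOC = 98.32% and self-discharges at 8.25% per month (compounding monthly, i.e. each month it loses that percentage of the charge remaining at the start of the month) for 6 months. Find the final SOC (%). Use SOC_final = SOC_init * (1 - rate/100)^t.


Monthly retention factor = 1 - 8.25/100 = 0.9175
Over 6 months: factor^6 = 0.59654
SOC_final = 98.32 * 0.59654 = 58.65%

58.65%


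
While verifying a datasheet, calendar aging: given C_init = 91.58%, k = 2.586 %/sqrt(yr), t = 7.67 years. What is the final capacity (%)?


sqrt(t) = sqrt(7.67) = 2.7695
C_final = 91.58 - 2.586 * 2.7695 = 84.42%

84.42%


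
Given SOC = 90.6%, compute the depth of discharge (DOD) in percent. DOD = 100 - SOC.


DOD = 100 - SOC = 100 - 90.6 = 9.4%

9.4%


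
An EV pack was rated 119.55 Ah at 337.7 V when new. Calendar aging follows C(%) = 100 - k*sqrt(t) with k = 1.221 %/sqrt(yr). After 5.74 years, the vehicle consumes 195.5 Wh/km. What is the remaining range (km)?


Step 1: capacity retention = 100 - 1.221 * sqrt(5.74) = 100 - 1.221 * 2.3958 = 97.075%
Step 2: C_now = 119.55 * 97.075/100 = 116.05 Ah
Step 3: E_pack = V * C_now = 337.7 * 116.05 = 39190 Wh
Step 4: range = E_pack / consumption = 39190 / 195.5 = 200.5 km

200.5 km


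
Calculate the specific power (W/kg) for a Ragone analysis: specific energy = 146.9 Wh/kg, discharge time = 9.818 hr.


Specific power = 146.9 Wh/kg / 9.818 hr = 14.96 W/kg

14.96 W/kg


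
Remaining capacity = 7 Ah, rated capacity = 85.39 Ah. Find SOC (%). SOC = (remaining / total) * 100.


SOC = (remaining / total) * 100 = (7 / 85.39) * 100 = 8.198%

8.198%


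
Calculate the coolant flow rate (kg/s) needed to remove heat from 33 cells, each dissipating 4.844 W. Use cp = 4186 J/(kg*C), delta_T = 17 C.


Step 1: Total heat Q = 33 * 4.844 W = 159.85 W
Step 2: denom = cp * dT = 4186 * 17 = 71162
Step 3: m_dot = 159.85 / 71162 = 0.002246 kg/s

0.002246 kg/s


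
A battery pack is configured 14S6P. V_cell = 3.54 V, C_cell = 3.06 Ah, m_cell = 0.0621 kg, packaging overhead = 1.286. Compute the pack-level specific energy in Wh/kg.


Step 1: V_pack = 14 * 3.54 = 49.56 V
Step 2: C_pack = 6 * 3.06 = 18.36 Ah
Step 3: E_pack = V_pack * C_pack = 49.56 * 18.36 = 909.92 Wh
Step 4: m_pack = 14 * 6 * 0.0621 * 1.286 = 6.7083 kg
Step 5: ED = E_pack / m_pack = 909.92 / 6.7083 = 135.6 Wh/kg

135.6 Wh/kg


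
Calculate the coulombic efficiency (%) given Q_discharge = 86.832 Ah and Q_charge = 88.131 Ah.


eta_c = Q_dis / Q_chg * 100 = 86.832 / 88.131 * 100 = 98.53%

98.53%


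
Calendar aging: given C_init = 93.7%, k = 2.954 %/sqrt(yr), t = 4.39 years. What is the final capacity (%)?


sqrt(t) = sqrt(4.39) = 2.0952
C_final = 93.7 - 2.954 * 2.0952 = 87.51%

87.51%


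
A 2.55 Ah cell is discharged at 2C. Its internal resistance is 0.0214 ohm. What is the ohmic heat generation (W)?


Step 1: I = C_rate * capacity = 2 * 2.55 = 5.1 A
Step 2: Q = I^2 * R = 5.1^2 * 0.0214 = 26.01 * 0.0214 = 0.5566 W

0.5566 W


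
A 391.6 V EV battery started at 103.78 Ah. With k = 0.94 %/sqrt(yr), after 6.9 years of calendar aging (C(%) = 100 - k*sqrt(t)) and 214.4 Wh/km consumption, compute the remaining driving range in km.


Step 1: capacity retention = 100 - 0.94 * sqrt(6.9) = 100 - 0.94 * 2.6268 = 97.531%
Step 2: C_now = 103.78 * 97.531/100 = 101.22 Ah
Step 3: E_pack = V * C_now = 391.6 * 101.22 = 39638 Wh
Step 4: range = E_pack / consumption = 39638 / 214.4 = 184.9 km

184.9 km


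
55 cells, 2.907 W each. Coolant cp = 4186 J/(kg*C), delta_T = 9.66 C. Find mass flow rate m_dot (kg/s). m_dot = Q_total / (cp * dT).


Step 1: Total heat Q = 55 * 2.907 W = 159.89 W
Step 2: denom = cp * dT = 4186 * 9.66 = 40437
Step 3: m_dot = 159.89 / 40437 = 0.003954 kg/s

0.003954 kg/s


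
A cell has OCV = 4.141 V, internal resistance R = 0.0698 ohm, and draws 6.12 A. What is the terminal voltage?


IR drop = 6.12 * 0.0698 = 0.42718 V
V = 4.141 - 0.42718 = 3.714 V

3.714 V


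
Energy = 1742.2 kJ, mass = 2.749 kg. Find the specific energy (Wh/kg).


Convert: E = 1742.2 kJ = 483.94 Wh
ED = E / m = 483.94 / 2.749 = 176.0 Wh/kg

176.0 Wh/kg


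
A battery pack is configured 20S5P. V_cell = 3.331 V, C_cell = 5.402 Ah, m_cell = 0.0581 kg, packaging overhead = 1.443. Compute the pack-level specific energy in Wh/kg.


Step 1: V_pack = 20 * 3.331 = 66.62 V
Step 2: C_pack = 5 * 5.402 = 27.01 Ah
Step 3: E_pack = V_pack * C_pack = 66.62 * 27.01 = 1799.4 Wh
Step 4: m_pack = 20 * 5 * 0.0581 * 1.443 = 8.3838 kg
Step 5: ED = E_pack / m_pack = 1799.4 / 8.3838 = 214.6 Wh/kg

214.6 Wh/kg


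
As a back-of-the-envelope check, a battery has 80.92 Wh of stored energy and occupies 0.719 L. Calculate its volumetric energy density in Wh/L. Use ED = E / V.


ED = E / V = 80.92 / 0.719 = 112.5 Wh/L

112.5 Wh/L


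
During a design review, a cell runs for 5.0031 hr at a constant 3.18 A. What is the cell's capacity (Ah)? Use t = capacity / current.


C = I * t = 3.18 * 5.0031 = 15.91 Ah

15.91 Ah


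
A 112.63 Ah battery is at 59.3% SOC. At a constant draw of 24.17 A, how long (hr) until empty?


Step 1: remaining = SOC/100 * C_total = 59.3/100 * 112.63 = 66.79 Ah
Step 2: t = remaining / I = 66.79 / 24.17 = 2.763 hr

2.763 hr


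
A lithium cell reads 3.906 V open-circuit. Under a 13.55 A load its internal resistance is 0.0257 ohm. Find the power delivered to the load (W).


Step 1: V_terminal = OCV - I*R = 3.906 - 13.55 * 0.0257 = 3.5578 V
Step 2: P_out = V_terminal * I = 3.5578 * 13.55 = 48.21 W

48.21 W


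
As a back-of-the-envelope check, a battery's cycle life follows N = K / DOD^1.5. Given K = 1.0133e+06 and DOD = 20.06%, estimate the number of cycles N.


Step 1: DOD^1.5 = 20.06^1.5 = 89.846
Step 2: N = 1.0133e+06 / 89.846 = 11280 cycles

11280 cycles


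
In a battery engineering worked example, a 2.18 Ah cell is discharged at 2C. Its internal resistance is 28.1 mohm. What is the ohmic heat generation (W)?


Convert: R = 28.1 mohm = 0.0281 ohm
Step 1: I = C_rate * capacity = 2 * 2.18 = 4.36 A
Step 2: Q = I^2 * R = 4.36^2 * 0.0281 = 19.01 * 0.0281 = 0.5342 W

0.5342 W


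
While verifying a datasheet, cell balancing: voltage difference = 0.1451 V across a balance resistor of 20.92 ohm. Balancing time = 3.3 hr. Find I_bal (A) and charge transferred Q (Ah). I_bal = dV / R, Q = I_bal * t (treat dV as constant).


I_bal = dV / R = 0.1451 / 20.92 = 0.0069359 A
Q = I_bal * t = 0.0069359 * 3.3 = 0.02289 Ah

I=0.0069359 A, Q=0.02289 Ah


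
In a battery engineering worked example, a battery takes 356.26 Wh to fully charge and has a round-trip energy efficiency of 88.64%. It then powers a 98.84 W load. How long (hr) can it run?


Step 1: E_discharge = eta/100 * E_charge = 88.64/100 * 356.26 = 315.79 Wh
Step 2: t = E_discharge / P = 315.79 / 98.84 = 3.195 hr

3.195 hr


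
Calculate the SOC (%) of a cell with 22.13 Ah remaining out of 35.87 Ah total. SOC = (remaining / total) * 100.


SOC% = 22.13 / 35.87 * 100 = 61.70%

61.70%


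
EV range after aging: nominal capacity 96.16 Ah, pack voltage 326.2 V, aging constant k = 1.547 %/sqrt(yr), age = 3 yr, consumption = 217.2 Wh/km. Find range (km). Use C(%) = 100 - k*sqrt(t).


Step 1: capacity retention = 100 - 1.547 * sqrt(3) = 100 - 1.547 * 1.7321 = 97.32%
Step 2: C_now = 96.16 * 97.32/100 = 93.583 Ah
Step 3: E_pack = V * C_now = 326.2 * 93.583 = 30527 Wh
Step 4: range = E_pack / consumption = 30527 / 217.2 = 140.5 km

140.5 km


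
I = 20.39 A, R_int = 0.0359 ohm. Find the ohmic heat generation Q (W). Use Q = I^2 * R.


Q = I^2 * R = 20.39^2 * 0.0359 = 14.93 W

14.93 W


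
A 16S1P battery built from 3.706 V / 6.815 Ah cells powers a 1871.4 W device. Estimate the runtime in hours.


Step 1: E_pack = Ns * V_cell * Np * C_cell = 16 * 3.706 * 1 * 6.815 = 404.1 Wh
Step 2: t = E_pack / P = 404.1 / 1871.4 = 0.2159 hr

0.2159 hr


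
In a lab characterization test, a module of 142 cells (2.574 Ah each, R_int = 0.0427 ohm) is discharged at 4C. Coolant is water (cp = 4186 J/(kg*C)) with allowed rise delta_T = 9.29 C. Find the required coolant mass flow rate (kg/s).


Step 1: I = 4 * 2.574 = 10.296 A
Step 2: Q_cell = I^2 * R = 10.296^2 * 0.0427 = 4.5265 W
Step 3: Q_total = 142 * 4.5265 = 642.76 W
Step 4: m_dot = Q_total / (cp * dT) = 642.76 / (4186 * 9.29) = 0.01653 kg/s

0.01653 kg/s


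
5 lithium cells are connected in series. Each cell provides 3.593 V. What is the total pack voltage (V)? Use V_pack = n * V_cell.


Series voltages add: 5 * 3.593 V = 17.965 V

17.965 V


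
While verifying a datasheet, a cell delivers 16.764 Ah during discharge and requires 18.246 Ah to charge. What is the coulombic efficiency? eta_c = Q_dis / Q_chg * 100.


Coulombic efficiency = 16.764/18.246 * 100% = 91.88%

91.88%


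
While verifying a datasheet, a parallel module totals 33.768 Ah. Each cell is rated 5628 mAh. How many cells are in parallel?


Convert: C_cell = 5628 mAh = 5.628 Ah
n = C_total / C_cell = 33.768 / 5.628 = 6

6


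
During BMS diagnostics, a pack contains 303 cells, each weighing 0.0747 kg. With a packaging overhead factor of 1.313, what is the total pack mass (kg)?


m_pack = n * m_cell * overhead = 303 * 0.0747 * 1.313 = 29.72 kg

29.72 kg


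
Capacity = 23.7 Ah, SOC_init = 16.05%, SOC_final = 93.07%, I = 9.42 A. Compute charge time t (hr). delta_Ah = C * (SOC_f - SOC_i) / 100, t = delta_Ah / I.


delta_Ah = 23.7 * (93.07 - 16.05) / 100 = 18.254 Ah
t = delta_Ah / I = 18.254 / 9.42 = 1.938 hr

1.938 hr


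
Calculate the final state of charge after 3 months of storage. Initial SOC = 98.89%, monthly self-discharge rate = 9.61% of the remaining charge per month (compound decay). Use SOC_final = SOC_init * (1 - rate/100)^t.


decay = (1 - 9.61/100)^3 = 0.73852
SOC_final = 98.89 * 0.73852 = 73.03%

73.03%


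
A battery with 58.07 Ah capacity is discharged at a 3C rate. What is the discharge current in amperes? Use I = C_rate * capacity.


I = C_rate * capacity = 3 * 58.07 = 174.21 A

174.21 A


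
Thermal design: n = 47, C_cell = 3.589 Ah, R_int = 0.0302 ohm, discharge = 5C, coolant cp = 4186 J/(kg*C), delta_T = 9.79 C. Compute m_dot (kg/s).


Step 1: I = 5 * 3.589 = 17.945 A
Step 2: Q_cell = I^2 * R = 17.945^2 * 0.0302 = 9.7251 W
Step 3: Q_total = 47 * 9.7251 = 457.08 W
Step 4: m_dot = Q_total / (cp * dT) = 457.08 / (4186 * 9.79) = 0.01115 kg/s

0.01115 kg/s


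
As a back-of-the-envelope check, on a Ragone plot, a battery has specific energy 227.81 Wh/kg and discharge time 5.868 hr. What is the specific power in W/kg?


Specific power = 227.81 Wh/kg / 5.868 hr = 38.82 W/kg

38.82 W/kg


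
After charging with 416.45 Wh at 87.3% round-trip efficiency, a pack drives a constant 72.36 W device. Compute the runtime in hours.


Step 1: E_discharge = eta/100 * E_charge = 87.3/100 * 416.45 = 363.56 Wh
Step 2: t = E_discharge / P = 363.56 / 72.36 = 5.024 hr

5.024 hr


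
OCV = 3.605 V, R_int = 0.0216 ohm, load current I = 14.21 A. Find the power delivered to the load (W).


Step 1: V_terminal = OCV - I*R = 3.605 - 14.21 * 0.0216 = 3.2981 V
Step 2: P_out = V_terminal * I = 3.2981 * 14.21 = 46.87 W

46.87 W


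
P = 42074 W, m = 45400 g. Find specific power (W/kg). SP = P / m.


Convert: m = 45400 g = 45.4 kg
SP = P / m = 42074 / 45.4 = 926.7 W/kg

926.7 W/kg


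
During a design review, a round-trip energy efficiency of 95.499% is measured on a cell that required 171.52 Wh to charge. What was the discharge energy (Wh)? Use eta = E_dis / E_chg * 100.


E_dis = eta/100 * E_chg = 95.499/100 * 171.52 = 163.8 Wh

163.8 Wh


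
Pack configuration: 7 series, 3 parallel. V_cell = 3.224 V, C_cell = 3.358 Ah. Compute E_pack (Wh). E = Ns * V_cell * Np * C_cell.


V_pack = 7 * 3.224 = 22.568 V
C_pack = 3 * 3.358 = 10.074 Ah
E = V_pack * C_pack = 22.568 * 10.074 = 227.4 Wh

227.4 Wh


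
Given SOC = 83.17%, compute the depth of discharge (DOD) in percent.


DOD = 100 - SOC = 100 - 83.17 = 16.83%

16.83%


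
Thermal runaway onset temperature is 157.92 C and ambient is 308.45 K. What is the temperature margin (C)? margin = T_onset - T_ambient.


Convert: T_ambient = 308.45 K = 35.3 C
margin = 157.92 - 35.3 = 122.62 C

122.62 C


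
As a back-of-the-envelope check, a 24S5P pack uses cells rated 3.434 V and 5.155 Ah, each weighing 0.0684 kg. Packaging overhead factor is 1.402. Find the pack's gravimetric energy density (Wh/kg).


Step 1: V_pack = 24 * 3.434 = 82.416 V
Step 2: C_pack = 5 * 5.155 = 25.775 Ah
Step 3: E_pack = V_pack * C_pack = 82.416 * 25.775 = 2124.3 Wh
Step 4: m_pack = 24 * 5 * 0.0684 * 1.402 = 11.508 kg
Step 5: ED = E_pack / m_pack = 2124.3 / 11.508 = 184.6 Wh/kg

184.6 Wh/kg


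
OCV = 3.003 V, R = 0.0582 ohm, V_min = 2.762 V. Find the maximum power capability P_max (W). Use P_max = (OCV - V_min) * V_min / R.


P_max = (OCV - V_min) * V_min / R = (3.003 - 2.762) * 2.762 / 0.0582 = 0.241 * 2.762 / 0.0582 = 11.44 W

11.44 W


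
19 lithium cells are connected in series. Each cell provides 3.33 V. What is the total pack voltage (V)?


V_pack = n * V_cell = 19 * 3.33 = 63.27 V

63.27 V


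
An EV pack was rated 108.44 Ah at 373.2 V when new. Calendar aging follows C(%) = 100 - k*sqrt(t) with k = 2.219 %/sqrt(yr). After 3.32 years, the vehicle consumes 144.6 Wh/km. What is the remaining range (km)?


Step 1: capacity retention = 100 - 2.219 * sqrt(3.32) = 100 - 2.219 * 1.8221 = 95.957%
Step 2: C_now = 108.44 * 95.957/100 = 104.06 Ah
Step 3: E_pack = V * C_now = 373.2 * 104.06 = 38835 Wh
Step 4: range = E_pack / consumption = 38835 / 144.6 = 268.6 km

268.6 km


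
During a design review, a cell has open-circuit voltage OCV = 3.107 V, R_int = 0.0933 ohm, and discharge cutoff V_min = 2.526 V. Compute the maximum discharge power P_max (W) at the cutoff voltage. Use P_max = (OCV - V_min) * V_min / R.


dV = OCV - V_min = 0.581 V (so I_max = dV / R)
P_max = dV * V_min / R = 0.581 * 2.526 / 0.0933 = 15.73 W

15.73 W


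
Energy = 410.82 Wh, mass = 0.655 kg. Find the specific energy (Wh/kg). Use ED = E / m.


ED = E / m = 410.82 / 0.655 = 627.2 Wh/kg

627.2 Wh/kg


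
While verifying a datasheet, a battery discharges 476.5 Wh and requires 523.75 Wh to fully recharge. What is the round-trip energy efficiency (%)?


Round-trip efficiency = 476.5/523.75 * 100% = 90.98%

90.98%


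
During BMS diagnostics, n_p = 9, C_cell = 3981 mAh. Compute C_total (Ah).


Convert: C_cell = 3981 mAh = 3.981 Ah
C_total = 9 * 3.981 = 35.829 Ah

35.829 Ah


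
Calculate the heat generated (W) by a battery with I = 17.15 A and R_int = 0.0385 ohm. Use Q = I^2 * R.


Q = I^2 * R = 17.15^2 * 0.0385 = 11.32 W

11.32 W


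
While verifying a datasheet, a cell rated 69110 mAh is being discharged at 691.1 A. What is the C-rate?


Convert: capacity = 69110 mAh = 69.11 Ah
Rearranging: C_rate = 691.1 / 69.11 = 10C

10C


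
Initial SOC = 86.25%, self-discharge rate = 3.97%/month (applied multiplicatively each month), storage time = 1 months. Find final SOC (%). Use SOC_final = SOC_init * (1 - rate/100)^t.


decay = (1 - 3.97/100)^1 = 0.9603
SOC_final = 86.25 * 0.9603 = 82.83%

82.83%


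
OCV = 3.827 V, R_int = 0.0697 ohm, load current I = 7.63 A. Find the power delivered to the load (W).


Step 1: V_terminal = OCV - I*R = 3.827 - 7.63 * 0.0697 = 3.2952 V
Step 2: P_out = V_terminal * I = 3.2952 * 7.63 = 25.14 W

25.14 W


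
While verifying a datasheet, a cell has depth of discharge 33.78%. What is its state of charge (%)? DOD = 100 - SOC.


SOC = 100 - DOD = 100 - 33.78 = 66.22%

66.22%


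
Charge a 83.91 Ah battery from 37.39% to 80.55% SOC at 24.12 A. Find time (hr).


Step 1: dSOC = 80.55% - 37.39% = 43.16%
Step 2: delta_Ah = 83.91 * 43.16 / 100 = 36.216 Ah
Step 3: t = 36.216 / 24.12 = 1.501 hr

1.501 hr


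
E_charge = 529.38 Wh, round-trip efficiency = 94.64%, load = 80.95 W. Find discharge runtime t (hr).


Step 1: E_discharge = eta/100 * E_charge = 94.64/100 * 529.38 = 501.01 Wh
Step 2: t = E_discharge / P = 501.01 / 80.95 = 6.189 hr

6.189 hr


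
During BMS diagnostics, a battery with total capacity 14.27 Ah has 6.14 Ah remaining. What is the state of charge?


SOC = (remaining / total) * 100 = (6.14 / 14.27) * 100 = 43.03%

43.03%


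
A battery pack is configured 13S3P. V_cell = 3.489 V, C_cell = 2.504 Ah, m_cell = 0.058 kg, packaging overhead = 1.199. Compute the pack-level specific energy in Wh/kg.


Step 1: V_pack = 13 * 3.489 = 45.357 V
Step 2: C_pack = 3 * 2.504 = 7.512 Ah
Step 3: E_pack = V_pack * C_pack = 45.357 * 7.512 = 340.72 Wh
Step 4: m_pack = 13 * 3 * 0.058 * 1.199 = 2.7121 kg
Step 5: ED = E_pack / m_pack = 340.72 / 2.7121 = 125.6 Wh/kg

125.6 Wh/kg


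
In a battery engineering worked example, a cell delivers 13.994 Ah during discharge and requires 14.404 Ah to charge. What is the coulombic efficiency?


Coulombic efficiency = 13.994/14.404 * 100% = 97.15%

97.15%


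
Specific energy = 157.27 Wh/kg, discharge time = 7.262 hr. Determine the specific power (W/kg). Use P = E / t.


Specific power = 157.27 Wh/kg / 7.262 hr = 21.66 W/kg

21.66 W/kg


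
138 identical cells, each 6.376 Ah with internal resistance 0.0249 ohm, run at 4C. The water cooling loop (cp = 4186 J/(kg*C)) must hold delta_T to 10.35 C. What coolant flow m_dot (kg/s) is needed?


Step 1: I = 4 * 6.376 = 25.504 A
Step 2: Q_cell = I^2 * R = 25.504^2 * 0.0249 = 16.196 W
Step 3: Q_total = 138 * 16.196 = 2235 W
Step 4: m_dot = Q_total / (cp * dT) = 2235 / (4186 * 10.35) = 0.05159 kg/s

0.05159 kg/s


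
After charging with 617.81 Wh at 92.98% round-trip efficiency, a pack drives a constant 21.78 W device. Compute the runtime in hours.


Step 1: E_discharge = eta/100 * E_charge = 92.98/100 * 617.81 = 574.44 Wh
Step 2: t = E_discharge / P = 574.44 / 21.78 = 26.37 hr

26.37 hr


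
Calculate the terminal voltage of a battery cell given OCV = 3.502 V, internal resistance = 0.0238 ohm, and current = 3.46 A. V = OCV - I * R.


IR drop = 3.46 * 0.0238 = 0.082348 V
V = 3.502 - 0.082348 = 3.420 V

3.420 V


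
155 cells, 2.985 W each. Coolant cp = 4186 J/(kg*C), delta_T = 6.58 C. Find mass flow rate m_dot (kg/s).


Step 1: Total heat Q = 155 * 2.985 W = 462.68 W
Step 2: denom = cp * dT = 4186 * 6.58 = 27544
Step 3: m_dot = 462.68 / 27544 = 0.01680 kg/s

0.01680 kg/s


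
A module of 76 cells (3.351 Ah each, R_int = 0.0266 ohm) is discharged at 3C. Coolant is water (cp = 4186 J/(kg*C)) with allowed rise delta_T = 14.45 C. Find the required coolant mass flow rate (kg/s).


Step 1: I = 3 * 3.351 = 10.053 A
Step 2: Q_cell = I^2 * R = 10.053^2 * 0.0266 = 2.6883 W
Step 3: Q_total = 76 * 2.6883 = 204.31 W
Step 4: m_dot = Q_total / (cp * dT) = 204.31 / (4186 * 14.45) = 0.003378 kg/s

0.003378 kg/s


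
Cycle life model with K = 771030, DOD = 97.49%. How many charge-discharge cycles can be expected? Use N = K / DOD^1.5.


DOD^1.5 = 962.59
N = K / DOD^1.5 = 771030 / 962.59 = 801.0

801.0 cycles


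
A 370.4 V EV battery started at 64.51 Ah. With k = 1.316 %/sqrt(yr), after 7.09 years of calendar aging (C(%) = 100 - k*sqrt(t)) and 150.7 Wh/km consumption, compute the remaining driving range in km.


Step 1: capacity retention = 100 - 1.316 * sqrt(7.09) = 100 - 1.316 * 2.6627 = 96.496%
Step 2: C_now = 64.51 * 96.496/100 = 62.25 Ah
Step 3: E_pack = V * C_now = 370.4 * 62.25 = 23057 Wh
Step 4: range = E_pack / consumption = 23057 / 150.7 = 153.0 km

153.0 km


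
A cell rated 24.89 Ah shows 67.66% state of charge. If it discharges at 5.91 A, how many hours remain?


Step 1: remaining = SOC/100 * C_total = 67.66/100 * 24.89 = 16.841 Ah
Step 2: t = remaining / I = 16.841 / 5.91 = 2.850 hr

2.850 hr


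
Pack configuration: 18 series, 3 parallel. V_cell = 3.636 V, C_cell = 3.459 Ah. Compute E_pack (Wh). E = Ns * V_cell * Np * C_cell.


V_pack = 18 * 3.636 = 65.448 V
C_pack = 3 * 3.459 = 10.377 Ah
E = V_pack * C_pack = 65.448 * 10.377 = 679.2 Wh

679.2 Wh


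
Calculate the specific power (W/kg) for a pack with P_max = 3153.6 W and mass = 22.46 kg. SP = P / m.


Specific power = 3153.6 W / 22.46 kg = 140.4 W/kg

140.4 W/kg


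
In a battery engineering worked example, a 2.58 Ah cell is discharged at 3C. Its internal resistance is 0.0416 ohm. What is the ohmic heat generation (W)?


Step 1: I = C_rate * capacity = 3 * 2.58 = 7.74 A
Step 2: Q = I^2 * R = 7.74^2 * 0.0416 = 59.908 * 0.0416 = 2.492 W

2.492 W


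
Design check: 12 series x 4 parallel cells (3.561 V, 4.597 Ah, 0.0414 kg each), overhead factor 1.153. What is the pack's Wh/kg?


Step 1: V_pack = 12 * 3.561 = 42.732 V
Step 2: C_pack = 4 * 4.597 = 18.388 Ah
Step 3: E_pack = V_pack * C_pack = 42.732 * 18.388 = 785.76 Wh
Step 4: m_pack = 12 * 4 * 0.0414 * 1.153 = 2.2912 kg
Step 5: ED = E_pack / m_pack = 785.76 / 2.2912 = 342.9 Wh/kg

342.9 Wh/kg


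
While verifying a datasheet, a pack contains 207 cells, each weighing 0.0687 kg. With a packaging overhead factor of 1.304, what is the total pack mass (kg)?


m_pack = n * m_cell * overhead = 207 * 0.0687 * 1.304 = 18.54 kg

18.54 kg


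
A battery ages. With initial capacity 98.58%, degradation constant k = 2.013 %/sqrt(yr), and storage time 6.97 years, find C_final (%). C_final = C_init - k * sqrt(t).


Step 1: sqrt(6.97 yr) = 2.6401
Step 2: drop = 2.013 * 2.6401 = 5.3145
Step 3: C_final = 98.58 - 5.3145 = 93.27%

93.27%


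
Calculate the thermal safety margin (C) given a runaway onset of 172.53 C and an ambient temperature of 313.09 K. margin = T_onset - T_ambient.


Convert: T_ambient = 313.09 K = 39.94 C
margin = 172.53 - 39.94 = 132.59 C

132.59 C


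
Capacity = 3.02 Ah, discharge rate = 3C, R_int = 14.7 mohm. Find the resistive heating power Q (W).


Convert: R = 14.7 mohm = 0.0147 ohm
Step 1: I = C_rate * capacity = 3 * 3.02 = 9.06 A
Step 2: Q = I^2 * R = 9.06^2 * 0.0147 = 82.084 * 0.0147 = 1.207 W

1.207 W


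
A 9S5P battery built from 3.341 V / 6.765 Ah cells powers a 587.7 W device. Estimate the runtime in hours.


Step 1: E_pack = Ns * V_cell * Np * C_cell = 9 * 3.341 * 5 * 6.765 = 1017.1 Wh
Step 2: t = E_pack / P = 1017.1 / 587.7 = 1.731 hr

1.731 hr


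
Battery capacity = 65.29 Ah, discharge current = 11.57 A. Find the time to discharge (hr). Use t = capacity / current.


t = capacity / current = 65.29 / 11.57 = 5.643 hr

5.643 hr


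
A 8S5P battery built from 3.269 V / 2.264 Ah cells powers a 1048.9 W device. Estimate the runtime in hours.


Step 1: E_pack = Ns * V_cell * Np * C_cell = 8 * 3.269 * 5 * 2.264 = 296.04 Wh
Step 2: t = E_pack / P = 296.04 / 1048.9 = 0.2822 hr

0.2822 hr


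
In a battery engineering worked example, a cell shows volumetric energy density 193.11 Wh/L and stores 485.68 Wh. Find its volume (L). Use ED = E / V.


V = E / ED = 485.68 / 193.11 = 2.515 L

2.515 L


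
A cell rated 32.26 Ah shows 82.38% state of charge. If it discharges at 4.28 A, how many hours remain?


Step 1: remaining = SOC/100 * C_total = 82.38/100 * 32.26 = 26.576 Ah
Step 2: t = remaining / I = 26.576 / 4.28 = 6.209 hr

6.209 hr


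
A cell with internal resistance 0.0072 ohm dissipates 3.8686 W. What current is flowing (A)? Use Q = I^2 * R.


I = sqrt(Q / R) = sqrt(3.8686 / 0.0072) = sqrt(537.31) = 23.18 A

23.18 A


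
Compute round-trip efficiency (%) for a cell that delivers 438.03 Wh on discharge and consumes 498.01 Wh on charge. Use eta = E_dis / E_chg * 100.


eta_e = E_dis / E_chg * 100 = 438.03 / 498.01 * 100 = 87.96%

87.96%


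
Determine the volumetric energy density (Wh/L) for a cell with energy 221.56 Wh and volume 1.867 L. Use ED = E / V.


Volumetric ED = 221.56 Wh / 1.867 L = 118.7 Wh/L

118.7 Wh/L


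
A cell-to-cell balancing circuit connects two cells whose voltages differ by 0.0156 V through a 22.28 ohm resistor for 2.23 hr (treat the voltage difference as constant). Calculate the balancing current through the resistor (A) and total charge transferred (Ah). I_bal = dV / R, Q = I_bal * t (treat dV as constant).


I_bal = dV / R = 0.0156 / 22.28 = 7.0018e-04 A
Q = I_bal * t = 7.0018e-04 * 2.23 = 0.001561 Ah

I=7.0018e-04 A, Q=0.001561 Ah


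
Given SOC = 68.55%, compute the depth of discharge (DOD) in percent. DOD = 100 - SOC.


DOD = 100 - SOC = 100 - 68.55 = 31.45%

31.45%


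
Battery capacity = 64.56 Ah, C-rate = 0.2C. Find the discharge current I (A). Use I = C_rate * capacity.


At 0.2C: I = 0.2 * 64.56 Ah = 12.912 A

12.912 A


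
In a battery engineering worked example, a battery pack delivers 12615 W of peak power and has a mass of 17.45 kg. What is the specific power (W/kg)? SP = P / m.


SP = P / m = 12615 / 17.45 = 722.9 W/kg

722.9 W/kg


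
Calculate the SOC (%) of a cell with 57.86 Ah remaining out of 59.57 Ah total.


SOC% = 57.86 / 59.57 * 100 = 97.13%

97.13%


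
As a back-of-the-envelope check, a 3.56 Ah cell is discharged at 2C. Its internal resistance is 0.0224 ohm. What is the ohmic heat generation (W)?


Step 1: I = C_rate * capacity = 2 * 3.56 = 7.12 A
Step 2: Q = I^2 * R = 7.12^2 * 0.0224 = 50.694 * 0.0224 = 1.136 W

1.136 W


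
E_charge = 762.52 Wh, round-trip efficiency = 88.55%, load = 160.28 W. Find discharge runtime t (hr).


Step 1: E_discharge = eta/100 * E_charge = 88.55/100 * 762.52 = 675.21 Wh
Step 2: t = E_discharge / P = 675.21 / 160.28 = 4.213 hr

4.213 hr


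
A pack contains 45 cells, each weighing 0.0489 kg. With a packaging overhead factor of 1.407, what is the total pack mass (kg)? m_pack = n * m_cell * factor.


m_pack = n * m_cell * overhead = 45 * 0.0489 * 1.407 = 3.096 kg

3.096 kg


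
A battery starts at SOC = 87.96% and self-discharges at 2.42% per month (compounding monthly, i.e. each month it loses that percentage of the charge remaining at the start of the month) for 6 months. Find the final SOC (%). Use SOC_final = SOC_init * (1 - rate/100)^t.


Monthly retention factor = 1 - 2.42/100 = 0.9758
Over 6 months: factor^6 = 0.86331
SOC_final = 87.96 * 0.86331 = 75.94%

75.94%


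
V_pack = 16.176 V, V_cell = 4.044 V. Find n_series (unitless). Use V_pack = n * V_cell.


n = V_pack / V_cell = 16.176 / 4.044 = 4

4


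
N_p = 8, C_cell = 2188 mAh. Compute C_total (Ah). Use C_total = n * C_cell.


Convert: C_cell = 2188 mAh = 2.188 Ah
C_total = 8 * 2.188 = 17.504 Ah

17.504 Ah


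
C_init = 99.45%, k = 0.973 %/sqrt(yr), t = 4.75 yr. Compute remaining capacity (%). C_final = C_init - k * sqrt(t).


Step 1: sqrt(4.75 yr) = 2.1794
Step 2: drop = 0.973 * 2.1794 = 2.1206
Step 3: C_final = 99.45 - 2.1206 = 97.33%

97.33%


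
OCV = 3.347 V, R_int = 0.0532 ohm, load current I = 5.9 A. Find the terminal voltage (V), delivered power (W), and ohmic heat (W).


Step 1: V_terminal = OCV - I*R = 3.347 - 5.9 * 0.0532 = 3.0331 V
Step 2: P_out = V_terminal * I = 3.0331 * 5.9 = 17.90 W
Step 3: Q = I^2 * R = 5.9^2 * 0.0532 = 1.852 W

V=3.0331 V, P=17.90 W, Q=1.852 W


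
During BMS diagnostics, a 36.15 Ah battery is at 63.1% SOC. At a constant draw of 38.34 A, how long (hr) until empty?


Step 1: remaining = SOC/100 * C_total = 63.1/100 * 36.15 = 22.811 Ah
Step 2: t = remaining / I = 22.811 / 38.34 = 0.5950 hr

0.5950 hr


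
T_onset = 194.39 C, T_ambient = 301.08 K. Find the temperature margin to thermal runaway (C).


Convert: T_ambient = 301.08 K = 27.93 C
margin = 194.39 - 27.93 = 166.46 C

166.46 C


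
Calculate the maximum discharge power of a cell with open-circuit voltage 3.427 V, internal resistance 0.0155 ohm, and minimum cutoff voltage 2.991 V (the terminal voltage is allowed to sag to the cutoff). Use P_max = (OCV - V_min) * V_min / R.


P_max = (OCV - V_min) * V_min / R = (3.427 - 2.991) * 2.991 / 0.0155 = 0.436 * 2.991 / 0.0155 = 84.13 W

84.13 W


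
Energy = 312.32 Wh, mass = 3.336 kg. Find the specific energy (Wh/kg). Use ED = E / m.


Specific energy = 312.32 Wh / 3.336 kg = 93.62 Wh/kg

93.62 Wh/kg


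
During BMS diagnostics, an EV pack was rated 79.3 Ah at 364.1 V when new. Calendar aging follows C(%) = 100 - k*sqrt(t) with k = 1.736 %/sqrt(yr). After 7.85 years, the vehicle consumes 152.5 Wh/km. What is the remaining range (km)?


Step 1: capacity retention = 100 - 1.736 * sqrt(7.85) = 100 - 1.736 * 2.8018 = 95.136%
Step 2: C_now = 79.3 * 95.136/100 = 75.443 Ah
Step 3: E_pack = V * C_now = 364.1 * 75.443 = 27469 Wh
Step 4: range = E_pack / consumption = 27469 / 152.5 = 180.1 km

180.1 km


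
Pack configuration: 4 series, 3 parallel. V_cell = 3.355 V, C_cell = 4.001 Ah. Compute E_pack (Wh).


E = Ns * Vcell * Np * Ccell = 4 * 3.355 * 3 * 4.001 = 161.1 Wh

161.1 Wh


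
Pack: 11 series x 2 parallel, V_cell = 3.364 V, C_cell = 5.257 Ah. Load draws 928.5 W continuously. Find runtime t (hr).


Step 1: E_pack = Ns * V_cell * Np * C_cell = 11 * 3.364 * 2 * 5.257 = 389.06 Wh
Step 2: t = E_pack / P = 389.06 / 928.5 = 0.4190 hr

0.4190 hr


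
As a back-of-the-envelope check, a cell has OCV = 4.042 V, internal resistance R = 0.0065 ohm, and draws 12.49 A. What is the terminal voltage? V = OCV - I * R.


IR drop = 12.49 * 0.0065 = 0.081185 V
V = 4.042 - 0.081185 = 3.961 V

3.961 V


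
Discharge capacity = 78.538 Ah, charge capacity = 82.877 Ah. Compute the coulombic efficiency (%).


Coulombic efficiency = 78.538/82.877 * 100% = 94.76%

94.76%


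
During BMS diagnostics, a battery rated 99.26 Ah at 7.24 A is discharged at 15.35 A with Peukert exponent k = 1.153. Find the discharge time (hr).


t_rated = C / I_rated = 99.26 / 7.24 = 13.71 hr
(I_rated/I)^k = (0.47166)^1.153 = 0.42043
t = t_rated * (I_rated/I)^k = 13.71 * 0.42043 = 5.764 hr

5.764 hr


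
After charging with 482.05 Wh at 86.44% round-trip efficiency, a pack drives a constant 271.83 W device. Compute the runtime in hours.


Step 1: E_discharge = eta/100 * E_charge = 86.44/100 * 482.05 = 416.68 Wh
Step 2: t = E_discharge / P = 416.68 / 271.83 = 1.533 hr

1.533 hr


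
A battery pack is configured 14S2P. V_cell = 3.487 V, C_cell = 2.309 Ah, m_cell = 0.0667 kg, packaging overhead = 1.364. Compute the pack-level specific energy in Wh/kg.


Step 1: V_pack = 14 * 3.487 = 48.818 V
Step 2: C_pack = 2 * 2.309 = 4.618 Ah
Step 3: E_pack = V_pack * C_pack = 48.818 * 4.618 = 225.44 Wh
Step 4: m_pack = 14 * 2 * 0.0667 * 1.364 = 2.5474 kg
Step 5: ED = E_pack / m_pack = 225.44 / 2.5474 = 88.50 Wh/kg

88.50 Wh/kg


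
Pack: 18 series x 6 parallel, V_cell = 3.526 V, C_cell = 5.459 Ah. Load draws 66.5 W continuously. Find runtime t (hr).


Step 1: E_pack = Ns * V_cell * Np * C_cell = 18 * 3.526 * 6 * 5.459 = 2078.8 Wh
Step 2: t = E_pack / P = 2078.8 / 66.5 = 31.26 hr

31.26 hr


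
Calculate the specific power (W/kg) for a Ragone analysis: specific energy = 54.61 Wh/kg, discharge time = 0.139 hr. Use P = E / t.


Specific power = 54.61 Wh/kg / 0.139 hr = 392.9 W/kg

392.9 W/kg


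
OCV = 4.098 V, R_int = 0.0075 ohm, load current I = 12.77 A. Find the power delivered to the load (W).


Step 1: V_terminal = OCV - I*R = 4.098 - 12.77 * 0.0075 = 4.0022 V
Step 2: P_out = V_terminal * I = 4.0022 * 12.77 = 51.11 W

51.11 W


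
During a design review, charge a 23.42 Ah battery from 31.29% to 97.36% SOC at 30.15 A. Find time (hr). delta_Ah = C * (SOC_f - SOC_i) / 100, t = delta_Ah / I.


delta_Ah = 23.42 * (97.36 - 31.29) / 100 = 15.474 Ah
t = delta_Ah / I = 15.474 / 30.15 = 0.5132 hr

0.5132 hr


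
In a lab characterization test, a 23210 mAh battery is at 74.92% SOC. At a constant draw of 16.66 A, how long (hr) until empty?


Convert: C_total = 23210 mAh = 23.21 Ah
Step 1: remaining = SOC/100 * C_total = 74.92/100 * 23.21 = 17.389 Ah
Step 2: t = remaining / I = 17.389 / 16.66 = 1.044 hr

1.044 hr


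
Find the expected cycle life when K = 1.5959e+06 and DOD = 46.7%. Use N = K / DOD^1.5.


Step 1: DOD^1.5 = 46.7^1.5 = 319.14
Step 2: N = 1.5959e+06 / 319.14 = 5001 cycles

5001 cycles


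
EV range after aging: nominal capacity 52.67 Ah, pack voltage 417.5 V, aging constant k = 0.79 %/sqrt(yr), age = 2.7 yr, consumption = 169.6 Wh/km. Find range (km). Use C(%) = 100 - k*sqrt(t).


Step 1: capacity retention = 100 - 0.79 * sqrt(2.7) = 100 - 0.79 * 1.6432 = 98.702%
Step 2: C_now = 52.67 * 98.702/100 = 51.986 Ah
Step 3: E_pack = V * C_now = 417.5 * 51.986 = 21704 Wh
Step 4: range = E_pack / consumption = 21704 / 169.6 = 128.0 km

128.0 km


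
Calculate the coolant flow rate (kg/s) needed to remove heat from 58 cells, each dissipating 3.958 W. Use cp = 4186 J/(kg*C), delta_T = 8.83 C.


Q_total = 58 * 3.958 = 229.56 W
m_dot = Q_total / (cp * dT) = 229.56 / (4186 * 8.83) = 0.006211 kg/s

0.006211 kg/s


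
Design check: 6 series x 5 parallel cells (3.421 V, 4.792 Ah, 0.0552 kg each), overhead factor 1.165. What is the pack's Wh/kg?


Step 1: V_pack = 6 * 3.421 = 20.526 V
Step 2: C_pack = 5 * 4.792 = 23.96 Ah
Step 3: E_pack = V_pack * C_pack = 20.526 * 23.96 = 491.8 Wh
Step 4: m_pack = 6 * 5 * 0.0552 * 1.165 = 1.9292 kg
Step 5: ED = E_pack / m_pack = 491.8 / 1.9292 = 254.9 Wh/kg

254.9 Wh/kg


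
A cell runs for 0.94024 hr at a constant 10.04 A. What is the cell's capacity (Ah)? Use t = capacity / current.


C = I * t = 10.04 * 0.94024 = 9.440 Ah

9.440 Ah


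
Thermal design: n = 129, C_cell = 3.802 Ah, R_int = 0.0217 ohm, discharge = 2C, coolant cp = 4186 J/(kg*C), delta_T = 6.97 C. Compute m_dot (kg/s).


Step 1: I = 2 * 3.802 = 7.604 A
Step 2: Q_cell = I^2 * R = 7.604^2 * 0.0217 = 1.2547 W
Step 3: Q_total = 129 * 1.2547 = 161.86 W
Step 4: m_dot = Q_total / (cp * dT) = 161.86 / (4186 * 6.97) = 0.005548 kg/s

0.005548 kg/s


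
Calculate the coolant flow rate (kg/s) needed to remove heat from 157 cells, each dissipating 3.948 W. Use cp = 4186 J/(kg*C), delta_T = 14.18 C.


Step 1: Total heat Q = 157 * 3.948 W = 619.84 W
Step 2: denom = cp * dT = 4186 * 14.18 = 59357
Step 3: m_dot = 619.84 / 59357 = 0.01044 kg/s

0.01044 kg/s


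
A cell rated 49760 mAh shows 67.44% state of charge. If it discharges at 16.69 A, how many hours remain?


Convert: C_total = 49760 mAh = 49.76 Ah
Step 1: remaining = SOC/100 * C_total = 67.44/100 * 49.76 = 33.558 Ah
Step 2: t = remaining / I = 33.558 / 16.69 = 2.011 hr

2.011 hr


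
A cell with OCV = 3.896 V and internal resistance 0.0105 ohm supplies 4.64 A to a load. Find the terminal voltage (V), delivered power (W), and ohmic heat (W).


Step 1: V_terminal = OCV - I*R = 3.896 - 4.64 * 0.0105 = 3.8473 V
Step 2: P_out = V_terminal * I = 3.8473 * 4.64 = 17.85 W
Step 3: Q = I^2 * R = 4.64^2 * 0.0105 = 0.2261 W

V=3.8473 V, P=17.85 W, Q=0.2261 W
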